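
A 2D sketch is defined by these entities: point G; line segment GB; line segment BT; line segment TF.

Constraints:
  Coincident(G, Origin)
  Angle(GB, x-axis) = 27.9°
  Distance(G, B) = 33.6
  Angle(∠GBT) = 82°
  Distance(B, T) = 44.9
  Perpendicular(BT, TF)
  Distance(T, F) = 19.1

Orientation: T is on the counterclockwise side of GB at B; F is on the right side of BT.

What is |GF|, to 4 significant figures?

66.04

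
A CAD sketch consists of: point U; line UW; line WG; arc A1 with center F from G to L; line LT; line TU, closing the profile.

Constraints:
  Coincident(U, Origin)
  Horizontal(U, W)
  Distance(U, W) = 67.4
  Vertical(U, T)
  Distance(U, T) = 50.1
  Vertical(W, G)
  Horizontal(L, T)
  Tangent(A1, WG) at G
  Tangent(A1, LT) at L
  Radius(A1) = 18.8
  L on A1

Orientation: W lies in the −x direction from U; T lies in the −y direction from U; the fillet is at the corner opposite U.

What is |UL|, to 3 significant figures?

69.8

The virtual corner opposite U is at (-67.4, -50.1). The tangent condition forces FG to be normal to WG and since A1 is tangent to LT there, FL ⟂ LT, with radius 18.8, so the center F sits 18.8 in from both sides at F = (-48.6, -31.3). That places the tangent points at G = (-67.4, -31.3) on WG and L = (-48.6, -50.1) on LT. Then |UL| = |L − U| = 69.8.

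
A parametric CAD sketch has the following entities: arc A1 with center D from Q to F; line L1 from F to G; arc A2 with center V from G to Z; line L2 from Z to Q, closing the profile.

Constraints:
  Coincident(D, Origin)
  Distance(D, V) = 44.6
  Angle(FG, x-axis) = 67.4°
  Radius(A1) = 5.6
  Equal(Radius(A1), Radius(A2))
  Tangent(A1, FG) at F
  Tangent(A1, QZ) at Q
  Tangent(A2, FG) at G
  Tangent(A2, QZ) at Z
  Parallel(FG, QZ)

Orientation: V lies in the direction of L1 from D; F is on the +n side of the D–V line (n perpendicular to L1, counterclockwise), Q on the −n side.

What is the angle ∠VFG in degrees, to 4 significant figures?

7.157°

Tangency of A1 to both parallel lines with radius 5.6 puts F and Q at D ± 5.6·n: F = (-5.170, 2.152), Q = (5.170, -2.152). Equal radii place G and Z the same way about V: G = V + 5.6·n = (11.97, 43.33), Z = V − 5.6·n = (22.31, 39.02). Then cos ∠VFG = FV·FG / (|FV||FG|), giving 7.157°.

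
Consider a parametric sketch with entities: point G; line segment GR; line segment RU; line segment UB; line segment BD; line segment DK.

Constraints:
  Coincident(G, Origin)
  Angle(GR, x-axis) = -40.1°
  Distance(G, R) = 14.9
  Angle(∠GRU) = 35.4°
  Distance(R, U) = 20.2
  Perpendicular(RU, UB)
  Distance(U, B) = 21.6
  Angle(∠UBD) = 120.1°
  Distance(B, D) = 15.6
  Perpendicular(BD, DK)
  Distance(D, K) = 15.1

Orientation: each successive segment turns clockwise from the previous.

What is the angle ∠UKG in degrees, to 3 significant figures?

7.13°

∠UBD = 120.1° gives BD at 25.4° from the x-axis; with |BD| = 15.6, D = (7.13, 20.3). BD ⟂ DK, so DK runs at -64.6°; with |DK| = 15.1, K = (13.6, 6.64). Then cos ∠UKG = KU·KG / (|KU||KG|), giving 7.13°.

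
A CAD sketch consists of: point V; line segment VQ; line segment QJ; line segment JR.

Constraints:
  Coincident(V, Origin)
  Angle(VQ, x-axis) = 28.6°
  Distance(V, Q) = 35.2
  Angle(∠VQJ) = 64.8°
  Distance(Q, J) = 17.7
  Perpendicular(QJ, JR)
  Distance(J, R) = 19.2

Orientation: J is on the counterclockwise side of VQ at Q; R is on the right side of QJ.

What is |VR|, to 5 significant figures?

51.122

V is at the origin; VQ runs at 28.6° with length 35.2, so Q = 35.2·(cos 28.6°, sin 28.6°) = (30.905, 16.850). ∠VQJ = 64.8°, so QJ runs at 28.6° + (180° − 64.8°) = 143.80° from the x-axis; with |QJ| = 17.7, J = Q + 17.7·(cos 143.80°, sin 143.80°) = (16.622, 27.304). QJ ⟂ JR; with |JR| = 19.2 on the right of QJ, R = J + 19.2·(0.59061, 0.80696) = (27.961, 42.797). Then |VR| = |R − V| = 51.122.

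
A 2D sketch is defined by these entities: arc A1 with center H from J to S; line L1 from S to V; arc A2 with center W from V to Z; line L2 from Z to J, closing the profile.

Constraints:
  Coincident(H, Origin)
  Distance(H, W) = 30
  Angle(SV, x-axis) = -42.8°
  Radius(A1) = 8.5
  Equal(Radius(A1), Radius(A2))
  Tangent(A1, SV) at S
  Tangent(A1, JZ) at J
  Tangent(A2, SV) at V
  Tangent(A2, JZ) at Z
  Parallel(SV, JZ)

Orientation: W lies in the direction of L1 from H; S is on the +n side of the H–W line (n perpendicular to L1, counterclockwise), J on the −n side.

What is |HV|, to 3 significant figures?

31.2

Tangency of A1 to both parallel lines with radius 8.5 puts S and J at H ± 8.5·n: S = (5.78, 6.24), J = (-5.78, -6.24). Equal radii place V and Z the same way about W: V = W + 8.5·n = (27.8, -14.1), Z = W − 8.5·n = (16.2, -26.6). Then |HV| = |V − H| = 31.2.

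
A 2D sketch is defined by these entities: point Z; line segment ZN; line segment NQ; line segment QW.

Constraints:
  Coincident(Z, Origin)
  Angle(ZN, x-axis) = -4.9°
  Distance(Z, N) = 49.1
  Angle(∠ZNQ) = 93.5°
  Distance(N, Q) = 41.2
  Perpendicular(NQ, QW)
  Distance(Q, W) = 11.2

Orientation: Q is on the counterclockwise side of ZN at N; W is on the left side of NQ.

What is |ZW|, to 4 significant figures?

58.16

∠ZNQ = 93.5°, so NQ runs at -4.9° + (180° − 93.5°) = 81.60° from the x-axis; with |NQ| = 41.2, Q = N + 41.2·(cos 81.60°, sin 81.60°) = (54.94, 36.56). NQ ⟂ QW; with |QW| = 11.2 on the left of NQ, W = Q + 11.2·(-0.9893, 0.1461) = (43.86, 38.20). Then |ZW| = |W − Z| = 58.16.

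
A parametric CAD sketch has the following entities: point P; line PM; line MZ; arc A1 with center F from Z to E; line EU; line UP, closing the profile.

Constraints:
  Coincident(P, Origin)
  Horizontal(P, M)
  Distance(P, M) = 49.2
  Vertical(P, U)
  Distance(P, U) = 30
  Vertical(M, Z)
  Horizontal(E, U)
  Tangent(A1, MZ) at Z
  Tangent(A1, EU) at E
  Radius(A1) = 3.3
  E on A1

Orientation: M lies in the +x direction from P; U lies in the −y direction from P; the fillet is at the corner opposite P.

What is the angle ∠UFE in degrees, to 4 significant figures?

85.89°

The virtual corner opposite P is at (49.20, -30.00). A1 meets MZ tangentially, so FZ is at right angles to MZ and the tangent condition forces FE to be normal to EU, with radius 3.3, so the center F sits 3.3 in from both sides at F = (45.90, -26.70). That places the tangent points at Z = (49.20, -26.70) on MZ and E = (45.90, -30.00) on EU. Then cos ∠UFE = FU·FE / (|FU||FE|), giving 85.89°.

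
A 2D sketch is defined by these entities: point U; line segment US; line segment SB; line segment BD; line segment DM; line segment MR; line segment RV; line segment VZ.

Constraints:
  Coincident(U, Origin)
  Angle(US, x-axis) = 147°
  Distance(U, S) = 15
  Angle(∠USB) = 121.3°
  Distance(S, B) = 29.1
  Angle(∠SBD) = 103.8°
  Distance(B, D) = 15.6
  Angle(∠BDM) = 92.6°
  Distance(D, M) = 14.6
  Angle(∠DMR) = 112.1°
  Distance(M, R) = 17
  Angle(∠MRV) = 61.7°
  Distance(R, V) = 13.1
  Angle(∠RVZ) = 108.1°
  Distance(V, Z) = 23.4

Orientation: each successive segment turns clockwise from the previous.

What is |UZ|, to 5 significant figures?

41.613

U is at the origin; US runs at 147.0° with length 15.0, so S = (-12.580, 8.1696). ∠USB = 121.3° gives SB at 88.300° from the x-axis; with |SB| = 29.1, B = (-11.717, 37.257). ∠SBD = 103.8° gives BD at 12.100° from the x-axis; with |BD| = 15.6, D = (3.5366, 40.527). ∠BDM = 92.6° gives DM at -75.300° from the x-axis; with |DM| = 14.6, M = (7.2415, 26.405). ∠DMR = 112.1° gives MR at -143.20° from the x-axis; with |MR| = 17.0, R = (-6.3709, 16.221). ∠MRV = 61.7° gives RV at 98.500° from the x-axis; with |RV| = 13.1, V = (-8.3072, 29.177). ∠RVZ = 108.1° gives VZ at 26.600° from the x-axis; with |VZ| = 23.4, Z = (12.616, 39.655). Then |UZ| = |Z − U| = 41.613.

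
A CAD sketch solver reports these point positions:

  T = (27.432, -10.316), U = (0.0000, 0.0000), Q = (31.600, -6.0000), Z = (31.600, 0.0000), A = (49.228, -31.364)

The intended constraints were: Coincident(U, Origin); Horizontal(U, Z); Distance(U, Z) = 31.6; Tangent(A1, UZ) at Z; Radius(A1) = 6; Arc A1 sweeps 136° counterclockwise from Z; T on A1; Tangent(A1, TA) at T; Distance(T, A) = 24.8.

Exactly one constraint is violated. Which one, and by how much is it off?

Distance(T, A) = 24.8 — off by 5.50.

U = (0.00, 0.00) ✓; U.y = 0.00, Z.y = 0.00 ✓; |UZ| = 31.60 ✓; ∠(QZ, ZU) = 90.00° ✓; |QZ| = 6.000 ✓; bearing(Q→T) − bearing(Q→Z) = 136.0° ✓; |QT| = 6.000 ✓; ∠(QT, TA) = 90.00° ✓; |TA| = 30.30 ✗.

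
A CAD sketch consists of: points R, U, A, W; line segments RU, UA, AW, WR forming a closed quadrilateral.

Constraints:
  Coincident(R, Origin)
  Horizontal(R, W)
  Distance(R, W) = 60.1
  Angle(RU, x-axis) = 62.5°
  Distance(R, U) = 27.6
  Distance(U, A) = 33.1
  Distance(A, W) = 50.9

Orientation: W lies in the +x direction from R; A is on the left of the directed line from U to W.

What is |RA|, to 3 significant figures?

59.6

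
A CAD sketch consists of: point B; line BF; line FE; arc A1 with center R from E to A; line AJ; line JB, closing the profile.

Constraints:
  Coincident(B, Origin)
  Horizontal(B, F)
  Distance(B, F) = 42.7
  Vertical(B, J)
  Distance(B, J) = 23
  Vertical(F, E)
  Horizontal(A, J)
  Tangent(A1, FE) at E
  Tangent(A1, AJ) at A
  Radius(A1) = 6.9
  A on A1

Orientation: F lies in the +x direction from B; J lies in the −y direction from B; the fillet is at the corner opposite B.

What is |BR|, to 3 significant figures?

39.3

BJ is vertical with |BJ| = 23.0 and J on the −y side, so J = (0.00, -23.0). The virtual corner opposite B is at (42.7, -23.0). A1 meets FE tangentially, so RE is at right angles to FE and A1 meets AJ tangentially, so RA is at right angles to AJ, with radius 6.9, so the center R sits 6.9 in from both sides at R = (35.8, -16.1). Then |BR| = |R − B| = 39.3.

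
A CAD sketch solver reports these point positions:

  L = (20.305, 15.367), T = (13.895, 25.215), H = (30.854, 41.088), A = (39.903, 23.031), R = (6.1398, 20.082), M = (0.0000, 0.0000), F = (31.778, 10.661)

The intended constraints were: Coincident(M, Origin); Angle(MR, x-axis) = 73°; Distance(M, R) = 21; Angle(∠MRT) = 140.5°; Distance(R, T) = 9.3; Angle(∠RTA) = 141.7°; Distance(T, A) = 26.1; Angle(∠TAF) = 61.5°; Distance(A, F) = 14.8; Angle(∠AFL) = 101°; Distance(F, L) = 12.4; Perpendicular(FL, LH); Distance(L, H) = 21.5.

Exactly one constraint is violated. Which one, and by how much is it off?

Distance(L, H) = 21.5 — off by 6.30.

M = (0.00, 0.00) ✓; MR at 73.00° ✓; |MR| = 21.00 ✓; ∠MRT = 140.5° ✓; |RT| = 9.300 ✓; ∠RTA = 141.7° ✓; |TA| = 26.10 ✓; ∠TAF = 61.50° ✓; |AF| = 14.80 ✓; ∠AFL = 101.0° ✓; |FL| = 12.40 ✓; ∠(FL, LH) = 90.00° ✓; |LH| = 27.80 ✗.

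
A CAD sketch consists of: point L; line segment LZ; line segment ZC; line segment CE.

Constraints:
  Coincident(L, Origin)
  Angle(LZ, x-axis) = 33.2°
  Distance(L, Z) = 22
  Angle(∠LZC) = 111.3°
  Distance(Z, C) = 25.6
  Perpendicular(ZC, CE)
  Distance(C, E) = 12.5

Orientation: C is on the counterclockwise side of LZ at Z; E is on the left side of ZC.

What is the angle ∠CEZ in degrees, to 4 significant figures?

63.97°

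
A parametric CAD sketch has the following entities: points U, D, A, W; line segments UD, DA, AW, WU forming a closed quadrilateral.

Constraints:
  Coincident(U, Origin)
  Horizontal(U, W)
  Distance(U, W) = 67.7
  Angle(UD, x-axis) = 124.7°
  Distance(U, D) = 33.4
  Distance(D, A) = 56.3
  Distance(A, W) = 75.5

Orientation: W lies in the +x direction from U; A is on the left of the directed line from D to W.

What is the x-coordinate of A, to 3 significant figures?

25.2

U is at the origin; U and W share the same y with |UW| = 67.7 and W in +x, so W = (67.7, 0). UD runs at 124.7° with |UD| = 33.4, so D = (-19.0, 27.5). A is determined by |DA| = 56.3 and |AW| = 75.5 together: it lies at the intersection of circle(D, 56.3) and circle(W, 75.5). With |DW| = 91.0, the foot of the radical line on DW is 31.6 from D and the perpendicular offset is √(56.3² − 31.6²) = 46.6. Taking the left-of-DW solution: A = (25.2, 62.4).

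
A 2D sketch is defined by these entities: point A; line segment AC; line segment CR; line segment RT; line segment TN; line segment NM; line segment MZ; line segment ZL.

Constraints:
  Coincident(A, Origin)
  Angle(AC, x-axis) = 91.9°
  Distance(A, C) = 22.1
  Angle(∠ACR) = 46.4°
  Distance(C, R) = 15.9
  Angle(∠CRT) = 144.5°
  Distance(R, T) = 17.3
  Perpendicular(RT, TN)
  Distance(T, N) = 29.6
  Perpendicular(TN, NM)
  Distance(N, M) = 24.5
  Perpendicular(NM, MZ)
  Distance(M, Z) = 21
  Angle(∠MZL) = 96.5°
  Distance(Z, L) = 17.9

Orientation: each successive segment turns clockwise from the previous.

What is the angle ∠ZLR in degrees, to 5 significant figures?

38.342°

A is at the origin; AC runs at 91.9° with length 22.1, so C = (-0.73273, 22.088). ∠ACR = 46.4° gives CR at -41.700° from the x-axis; with |CR| = 15.9, R = (11.139, 11.511). ∠CRT = 144.5° gives RT at -77.200° from the x-axis; with |RT| = 17.3, T = (14.972, -5.3594). RT ⟂ TN, so TN runs at -167.20°; with |TN| = 29.6, N = (-13.893, -11.917). TN is perpendicular to NM, so NM runs at 102.80°; with |NM| = 24.5, M = (-19.321, 11.974). NM ⟂ MZ, so MZ runs at 12.800°; with |MZ| = 21.0, Z = (1.1574, 16.626). ∠MZL = 96.5° gives ZL at -70.700° from the x-axis; with |ZL| = 17.9, L = (7.0736, -0.26759). Then cos ∠ZLR = LZ·LR / (|LZ||LR|), giving 38.342°.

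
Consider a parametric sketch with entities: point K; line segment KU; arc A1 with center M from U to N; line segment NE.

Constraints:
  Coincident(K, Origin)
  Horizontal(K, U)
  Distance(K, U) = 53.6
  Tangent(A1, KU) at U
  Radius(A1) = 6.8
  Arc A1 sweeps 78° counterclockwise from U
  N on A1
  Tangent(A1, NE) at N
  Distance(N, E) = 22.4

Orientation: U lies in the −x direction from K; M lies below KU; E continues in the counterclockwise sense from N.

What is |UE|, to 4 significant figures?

29.55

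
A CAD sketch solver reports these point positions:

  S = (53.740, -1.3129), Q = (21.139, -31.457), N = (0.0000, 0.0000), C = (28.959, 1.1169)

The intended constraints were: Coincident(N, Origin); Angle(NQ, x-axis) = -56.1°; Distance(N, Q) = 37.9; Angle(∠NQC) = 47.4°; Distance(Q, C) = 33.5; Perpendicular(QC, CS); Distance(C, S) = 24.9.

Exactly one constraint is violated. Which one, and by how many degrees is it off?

Perpendicular(QC, CS) — off by 7.90°.

N = (0.00, 0.00) ✓; NQ at -56.10° ✓; |NQ| = 37.90 ✓; ∠NQC = 47.40° ✓; |QC| = 33.50 ✓; ∠(QC, CS) = 82.10° ✗; |CS| = 24.90 ✓.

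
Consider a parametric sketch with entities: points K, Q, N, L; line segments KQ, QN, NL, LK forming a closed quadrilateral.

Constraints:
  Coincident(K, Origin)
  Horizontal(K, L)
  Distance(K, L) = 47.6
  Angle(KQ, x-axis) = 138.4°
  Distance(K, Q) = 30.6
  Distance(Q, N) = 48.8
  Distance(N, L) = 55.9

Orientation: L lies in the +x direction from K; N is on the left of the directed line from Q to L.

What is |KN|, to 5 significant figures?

50.521

Checks: |QN| = 48.80 ✓; |NL| = 55.90 ✓.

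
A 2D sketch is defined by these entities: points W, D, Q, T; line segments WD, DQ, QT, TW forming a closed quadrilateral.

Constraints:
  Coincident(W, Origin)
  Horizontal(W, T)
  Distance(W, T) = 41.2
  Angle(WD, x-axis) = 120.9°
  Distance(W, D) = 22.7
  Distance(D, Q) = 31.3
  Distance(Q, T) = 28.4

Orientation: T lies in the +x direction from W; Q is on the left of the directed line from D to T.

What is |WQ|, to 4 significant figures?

26.95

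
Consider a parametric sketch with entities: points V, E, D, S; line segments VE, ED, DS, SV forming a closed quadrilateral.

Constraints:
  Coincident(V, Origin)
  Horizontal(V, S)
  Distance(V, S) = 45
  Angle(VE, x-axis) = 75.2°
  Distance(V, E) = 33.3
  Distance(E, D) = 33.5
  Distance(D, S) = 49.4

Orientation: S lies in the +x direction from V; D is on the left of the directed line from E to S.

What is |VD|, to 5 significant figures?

61.624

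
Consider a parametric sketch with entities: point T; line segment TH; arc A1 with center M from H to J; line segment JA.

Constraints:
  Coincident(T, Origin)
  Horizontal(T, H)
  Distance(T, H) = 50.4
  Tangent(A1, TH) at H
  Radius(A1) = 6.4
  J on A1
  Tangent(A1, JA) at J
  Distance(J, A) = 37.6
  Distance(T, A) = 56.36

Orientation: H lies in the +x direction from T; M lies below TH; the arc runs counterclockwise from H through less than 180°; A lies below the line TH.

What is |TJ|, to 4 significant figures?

44.42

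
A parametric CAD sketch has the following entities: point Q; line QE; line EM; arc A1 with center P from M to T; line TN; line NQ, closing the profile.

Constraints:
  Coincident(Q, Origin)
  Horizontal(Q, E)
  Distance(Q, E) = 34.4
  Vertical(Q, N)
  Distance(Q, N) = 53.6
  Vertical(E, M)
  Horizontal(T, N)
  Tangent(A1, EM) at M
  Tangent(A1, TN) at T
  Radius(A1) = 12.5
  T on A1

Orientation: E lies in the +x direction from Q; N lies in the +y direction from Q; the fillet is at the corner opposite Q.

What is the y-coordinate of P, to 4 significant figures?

41.10

Q is at the origin; Q and E share the same y with |QE| = 34.4 and E on the +x side, so E = (34.40, 0.000). Q and N share the same x with |QN| = 53.6 and N on the +y side, so N = (0.000, 53.60). The virtual corner opposite Q is at (34.40, 53.60). Tangency of A1 to EM means the radius PM is perpendicular to EM and the tangent condition forces PT to be normal to TN, with radius 12.5, so the center P sits 12.5 in from both sides at P = (21.90, 41.10). So P.y = 41.10.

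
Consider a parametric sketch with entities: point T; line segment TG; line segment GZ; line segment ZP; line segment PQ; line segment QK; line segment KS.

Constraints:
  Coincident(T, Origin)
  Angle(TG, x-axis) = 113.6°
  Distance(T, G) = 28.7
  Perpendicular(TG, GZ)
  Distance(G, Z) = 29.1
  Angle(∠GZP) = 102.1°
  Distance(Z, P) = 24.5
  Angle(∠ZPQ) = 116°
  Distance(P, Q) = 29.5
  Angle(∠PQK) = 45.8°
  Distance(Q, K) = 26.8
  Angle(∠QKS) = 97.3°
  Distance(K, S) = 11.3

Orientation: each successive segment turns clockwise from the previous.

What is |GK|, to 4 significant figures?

20.81

T is at the origin; TG runs at 113.6° with length 28.7, so G = (-11.49, 26.30). TG is perpendicular to GZ, so GZ runs at 23.60°; with |GZ| = 29.1, Z = (15.18, 37.95). ∠GZP = 102.1° gives ZP at -54.30° from the x-axis; with |ZP| = 24.5, P = (29.47, 18.05). ∠ZPQ = 116.0° gives PQ at -118.3° from the x-axis; with |PQ| = 29.5, Q = (15.49, -7.920). ∠PQK = 45.8° gives QK at 107.5° from the x-axis; with |QK| = 26.8, K = (7.428, 17.64). Then |GK| = |K − G| = 20.81.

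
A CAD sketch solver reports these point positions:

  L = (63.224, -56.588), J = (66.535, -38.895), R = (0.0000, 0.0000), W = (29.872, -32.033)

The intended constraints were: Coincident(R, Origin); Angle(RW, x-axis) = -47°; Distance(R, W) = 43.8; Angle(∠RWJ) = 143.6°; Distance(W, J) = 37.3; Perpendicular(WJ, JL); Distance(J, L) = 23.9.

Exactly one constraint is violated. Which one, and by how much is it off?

Distance(J, L) = 23.9 — off by 5.90.

R = (0.00, 0.00) ✓; RW at -47.00° ✓; |RW| = 43.80 ✓; ∠RWJ = 143.6° ✓; |WJ| = 37.30 ✓; ∠(WJ, JL) = 90.00° ✓; |JL| = 18.00 ✗.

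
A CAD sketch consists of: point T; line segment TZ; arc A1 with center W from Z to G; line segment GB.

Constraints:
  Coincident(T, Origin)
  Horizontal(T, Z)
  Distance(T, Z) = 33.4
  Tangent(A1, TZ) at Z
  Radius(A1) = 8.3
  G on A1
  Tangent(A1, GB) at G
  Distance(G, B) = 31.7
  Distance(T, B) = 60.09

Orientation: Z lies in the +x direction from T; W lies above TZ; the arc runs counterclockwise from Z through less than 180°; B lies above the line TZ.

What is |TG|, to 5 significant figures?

42.218

T is at the origin; T and Z share the same y with |TZ| = 33.4 and Z on the +x side, so Z = (33.400, 0.0000). Tangency of A1 to TZ means the radius WZ is perpendicular to TZ, so W = Z + (0, 8.3) = (33.400, 8.3000). Since WG ⟂ GB (tangency), |WB| = √(8.3² + 31.7²) = 32.769 regardless of where G sits on A1. So B lies on both circle(T, 60.09) and circle(W, 32.769); the above-TZ intersection is B = (46.146, 38.488). G is the foot of the tangent from B: G = (41.615, 7.1135).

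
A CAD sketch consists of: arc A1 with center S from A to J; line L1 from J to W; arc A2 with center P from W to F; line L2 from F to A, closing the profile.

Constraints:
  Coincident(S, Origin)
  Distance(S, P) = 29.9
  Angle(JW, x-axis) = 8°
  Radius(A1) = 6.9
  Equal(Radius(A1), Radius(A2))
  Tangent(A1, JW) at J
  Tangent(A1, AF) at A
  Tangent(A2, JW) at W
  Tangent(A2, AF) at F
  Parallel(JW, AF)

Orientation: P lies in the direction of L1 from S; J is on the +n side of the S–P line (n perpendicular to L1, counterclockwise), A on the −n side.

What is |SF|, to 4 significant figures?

30.69

The slot axis is L1's direction at 8.0°, so u = (cos 8.0°, sin 8.0°) = (0.9903, 0.1392) and n = (−sin 8.0°, cos 8.0°) = (-0.1392, 0.9903). S is at the origin and P lies 29.9 along u from S, so P = 29.9·u = (29.61, 4.161). Tangency of A1 to both parallel lines with radius 6.9 puts J and A at S ± 6.9·n: J = (-0.9603, 6.833), A = (0.9603, -6.833). Equal radii place W and F the same way about P: W = P + 6.9·n = (28.65, 10.99), F = P − 6.9·n = (30.57, -2.672). Then |SF| = |F − S| = 30.69.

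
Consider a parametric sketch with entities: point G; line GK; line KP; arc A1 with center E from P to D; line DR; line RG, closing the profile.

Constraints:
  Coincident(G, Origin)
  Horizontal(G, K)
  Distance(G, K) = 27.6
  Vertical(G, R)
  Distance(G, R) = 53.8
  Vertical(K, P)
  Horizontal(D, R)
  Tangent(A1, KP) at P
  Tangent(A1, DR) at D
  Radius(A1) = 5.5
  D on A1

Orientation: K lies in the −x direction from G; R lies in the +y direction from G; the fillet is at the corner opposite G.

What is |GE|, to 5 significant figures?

53.116

GR is vertical with |GR| = 53.8 and R on the +y side, so R = (0.0000, 53.800). The virtual corner opposite G is at (-27.600, 53.800). Since A1 is tangent to KP there, EP ⟂ KP and tangency of A1 to DR means the radius ED is perpendicular to DR, with radius 5.5, so the center E sits 5.5 in from both sides at E = (-22.100, 48.300). Then |GE| = |E − G| = 53.116.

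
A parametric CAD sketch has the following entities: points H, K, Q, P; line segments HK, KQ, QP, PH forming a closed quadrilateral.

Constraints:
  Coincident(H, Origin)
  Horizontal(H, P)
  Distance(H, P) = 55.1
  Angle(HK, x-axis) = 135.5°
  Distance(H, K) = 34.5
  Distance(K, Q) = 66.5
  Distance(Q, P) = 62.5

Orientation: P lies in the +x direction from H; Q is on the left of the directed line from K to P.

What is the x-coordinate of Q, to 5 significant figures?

32.492

H is at the origin; H and P share the same y with |HP| = 55.1 and P in +x, so P = (55.1, 0). HK runs at 135.5° with |HK| = 34.5, so K = (-24.607, 24.181). Q is determined by |KQ| = 66.5 and |QP| = 62.5 together: it lies at the intersection of circle(K, 66.5) and circle(P, 62.5). With |KP| = 83.294, the foot of the radical line on KP is 44.745 from K and the perpendicular offset is √(66.5² − 44.745²) = 49.195. Taking the left-of-KP solution: Q = (32.492, 58.268).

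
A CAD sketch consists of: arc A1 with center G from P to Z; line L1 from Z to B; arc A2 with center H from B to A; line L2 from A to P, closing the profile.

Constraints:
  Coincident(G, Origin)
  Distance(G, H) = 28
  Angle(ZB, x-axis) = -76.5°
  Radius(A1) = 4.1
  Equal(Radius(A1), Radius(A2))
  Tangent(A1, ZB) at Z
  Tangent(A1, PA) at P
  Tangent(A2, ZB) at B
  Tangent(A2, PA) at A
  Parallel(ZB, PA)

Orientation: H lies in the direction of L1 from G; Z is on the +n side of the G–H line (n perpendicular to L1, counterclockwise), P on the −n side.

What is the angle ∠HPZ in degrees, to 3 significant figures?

81.7°

The slot axis is L1's direction at -76.5°, so u = (cos -76.5°, sin -76.5°) = (0.233, -0.972) and n = (−sin -76.5°, cos -76.5°) = (0.972, 0.233). G is at the origin and H lies 28.0 along u from G, so H = 28.0·u = (6.54, -27.2). Tangency of A1 to both parallel lines with radius 4.1 puts Z and P at G ± 4.1·n: Z = (3.99, 0.957), P = (-3.99, -0.957). Then cos ∠HPZ = PH·PZ / (|PH||PZ|), giving 81.7°.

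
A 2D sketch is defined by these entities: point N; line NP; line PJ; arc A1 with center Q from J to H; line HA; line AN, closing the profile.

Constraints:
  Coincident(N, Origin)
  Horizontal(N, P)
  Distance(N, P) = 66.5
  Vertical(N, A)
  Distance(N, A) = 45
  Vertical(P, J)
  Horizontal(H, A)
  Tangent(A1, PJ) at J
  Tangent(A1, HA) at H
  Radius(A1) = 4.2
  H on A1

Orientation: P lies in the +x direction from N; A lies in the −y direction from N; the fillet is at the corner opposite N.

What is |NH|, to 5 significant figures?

76.852

N is at the origin; NP is horizontal with |NP| = 66.5 and P on the +x side, so P = (66.500, 0.0000). N and A share the same x with |NA| = 45.0 and A on the −y side, so A = (0.0000, -45.000). The virtual corner opposite N is at (66.500, -45.000). The tangent condition forces QJ to be normal to PJ and since A1 is tangent to HA there, QH ⟂ HA, with radius 4.2, so the center Q sits 4.2 in from both sides at Q = (62.300, -40.800). That places the tangent points at J = (66.500, -40.800) on PJ and H = (62.300, -45.000) on HA. Then |NH| = |H − N| = 76.852.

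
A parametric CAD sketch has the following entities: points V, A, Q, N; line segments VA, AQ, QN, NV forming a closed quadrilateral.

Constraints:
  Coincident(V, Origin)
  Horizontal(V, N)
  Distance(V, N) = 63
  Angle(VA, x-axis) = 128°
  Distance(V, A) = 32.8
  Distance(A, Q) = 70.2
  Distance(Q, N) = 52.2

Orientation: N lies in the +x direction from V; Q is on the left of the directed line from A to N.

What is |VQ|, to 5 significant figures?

67.429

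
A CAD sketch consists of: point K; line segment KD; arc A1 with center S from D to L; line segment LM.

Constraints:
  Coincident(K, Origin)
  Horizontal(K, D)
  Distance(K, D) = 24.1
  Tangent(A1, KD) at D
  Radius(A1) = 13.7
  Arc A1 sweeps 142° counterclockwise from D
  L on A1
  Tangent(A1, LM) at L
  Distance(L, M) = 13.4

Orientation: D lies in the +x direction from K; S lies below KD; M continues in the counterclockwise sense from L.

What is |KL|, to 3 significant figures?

29.1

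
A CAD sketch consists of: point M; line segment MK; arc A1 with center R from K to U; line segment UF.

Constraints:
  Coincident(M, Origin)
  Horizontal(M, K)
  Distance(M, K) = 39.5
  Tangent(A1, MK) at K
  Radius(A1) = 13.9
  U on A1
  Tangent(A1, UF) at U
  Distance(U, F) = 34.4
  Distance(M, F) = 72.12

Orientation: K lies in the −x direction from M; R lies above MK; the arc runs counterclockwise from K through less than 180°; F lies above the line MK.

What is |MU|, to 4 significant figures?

37.85

M is at the origin; M and K share the same y with |MK| = 39.5 and K on the −x side, so K = (-39.50, 0.000). Since A1 is tangent to MK there, RK ⟂ MK, so R = K + (0, 13.9) = (-39.50, 13.90). Since RU ⟂ UF (tangency), |RF| = √(13.9² + 34.4²) = 37.10 regardless of where U sits on A1. So F lies on both circle(M, 72.12) and circle(R, 37.10); the above-MK intersection is F = (-53.65, 48.20). U is the foot of the tangent from F: U = (-29.57, 23.63).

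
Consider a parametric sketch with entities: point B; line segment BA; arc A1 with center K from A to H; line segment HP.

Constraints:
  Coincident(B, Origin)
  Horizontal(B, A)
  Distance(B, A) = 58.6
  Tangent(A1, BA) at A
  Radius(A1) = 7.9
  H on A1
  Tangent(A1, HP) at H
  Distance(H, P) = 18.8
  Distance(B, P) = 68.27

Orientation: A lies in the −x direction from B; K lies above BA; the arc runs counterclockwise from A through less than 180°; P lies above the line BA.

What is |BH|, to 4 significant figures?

53.41

B is at the origin; BA is horizontal with |BA| = 58.6 and A on the −x side, so A = (-58.60, 0.000). A1 meets BA tangentially, so KA is at right angles to BA, so K = A + (0, 7.9) = (-58.60, 7.900). Since KH ⟂ HP (tangency), |KP| = √(7.9² + 18.8²) = 20.39 regardless of where H sits on A1. So P lies on both circle(B, 68.27) and circle(K, 20.39); the above-BA intersection is P = (-62.28, 27.96). H is the foot of the tangent from P: H = (-51.99, 12.23).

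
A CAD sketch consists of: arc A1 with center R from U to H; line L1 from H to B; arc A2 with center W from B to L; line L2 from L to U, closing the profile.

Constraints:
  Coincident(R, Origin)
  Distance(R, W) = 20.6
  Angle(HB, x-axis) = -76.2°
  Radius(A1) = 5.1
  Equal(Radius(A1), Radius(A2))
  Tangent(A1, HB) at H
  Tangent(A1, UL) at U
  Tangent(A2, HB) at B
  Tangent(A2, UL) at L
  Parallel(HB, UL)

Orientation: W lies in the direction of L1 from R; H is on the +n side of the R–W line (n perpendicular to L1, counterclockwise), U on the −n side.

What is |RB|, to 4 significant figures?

21.22

The slot axis is L1's direction at -76.2°, so u = (cos -76.2°, sin -76.2°) = (0.2385, -0.9711) and n = (−sin -76.2°, cos -76.2°) = (0.9711, 0.2385). R is at the origin and W lies 20.6 along u from R, so W = 20.6·u = (4.914, -20.01). Tangency of A1 to both parallel lines with radius 5.1 puts H and U at R ± 5.1·n: H = (4.953, 1.217), U = (-4.953, -1.217). Equal radii place B and L the same way about W: B = W + 5.1·n = (9.867, -18.79), L = W − 5.1·n = (-0.03900, -21.22). Then |RB| = |B − R| = 21.22.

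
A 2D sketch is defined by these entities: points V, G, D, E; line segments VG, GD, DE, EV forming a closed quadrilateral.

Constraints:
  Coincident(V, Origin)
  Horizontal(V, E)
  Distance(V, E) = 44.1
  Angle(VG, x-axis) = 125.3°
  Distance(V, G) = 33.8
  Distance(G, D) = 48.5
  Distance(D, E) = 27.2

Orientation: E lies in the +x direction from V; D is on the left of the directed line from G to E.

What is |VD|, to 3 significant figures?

36.4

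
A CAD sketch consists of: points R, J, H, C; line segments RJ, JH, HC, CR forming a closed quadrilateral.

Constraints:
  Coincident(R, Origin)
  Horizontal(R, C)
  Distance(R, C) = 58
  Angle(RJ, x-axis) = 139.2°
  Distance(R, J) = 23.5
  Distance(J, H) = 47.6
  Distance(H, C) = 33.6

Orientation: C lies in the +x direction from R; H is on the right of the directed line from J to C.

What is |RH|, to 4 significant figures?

25.54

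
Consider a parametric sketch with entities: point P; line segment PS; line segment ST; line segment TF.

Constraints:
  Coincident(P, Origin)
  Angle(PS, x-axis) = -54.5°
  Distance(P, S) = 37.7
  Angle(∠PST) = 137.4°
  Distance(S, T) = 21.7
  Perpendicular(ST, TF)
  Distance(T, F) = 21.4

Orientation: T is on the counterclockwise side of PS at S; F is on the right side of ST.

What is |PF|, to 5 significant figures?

68.167

P is at the origin; PS runs at -54.5° with length 37.7, so S = 37.7·(cos -54.5°, sin -54.5°) = (21.893, -30.692). ∠PST = 137.4°, so ST runs at -54.5° + (180° − 137.4°) = -11.900° from the x-axis; with |ST| = 21.7, T = S + 21.7·(cos -11.900°, sin -11.900°) = (43.126, -35.167). The perpendicularity gives TF at right angles to ST; with |TF| = 21.4 on the right of ST, F = T + 21.4·(-0.20620, -0.97851) = (38.713, -56.107). Then |PF| = |F − P| = 68.167.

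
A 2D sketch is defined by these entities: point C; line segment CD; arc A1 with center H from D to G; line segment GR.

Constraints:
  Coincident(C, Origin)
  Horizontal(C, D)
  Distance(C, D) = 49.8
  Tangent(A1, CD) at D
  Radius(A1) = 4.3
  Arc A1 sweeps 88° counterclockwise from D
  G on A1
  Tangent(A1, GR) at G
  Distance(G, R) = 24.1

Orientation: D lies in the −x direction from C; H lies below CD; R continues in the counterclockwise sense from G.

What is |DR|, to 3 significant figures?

28.7

C is at the origin; C and D share the same y with |CD| = 49.8 and D on the −x side, so D = (-49.8, 0.00). A1 meets CD tangentially, so HD is at right angles to CD, so H = D + (0, -4.3) = (-49.8, -4.30). On A1, D sits at bearing 90° from H; an 88° counterclockwise sweep puts G at bearing 178°, so G = H + 4.3·(cos 178°, sin 178°) = (-54.1, -4.15). Tangency of A1 to GR means the radius HG is perpendicular to GR, so GR runs along (−sin 178°, cos 178°); with |GR| = 24.1, R = (-54.9, -28.2). Then |DR| = |R − D| = 28.7.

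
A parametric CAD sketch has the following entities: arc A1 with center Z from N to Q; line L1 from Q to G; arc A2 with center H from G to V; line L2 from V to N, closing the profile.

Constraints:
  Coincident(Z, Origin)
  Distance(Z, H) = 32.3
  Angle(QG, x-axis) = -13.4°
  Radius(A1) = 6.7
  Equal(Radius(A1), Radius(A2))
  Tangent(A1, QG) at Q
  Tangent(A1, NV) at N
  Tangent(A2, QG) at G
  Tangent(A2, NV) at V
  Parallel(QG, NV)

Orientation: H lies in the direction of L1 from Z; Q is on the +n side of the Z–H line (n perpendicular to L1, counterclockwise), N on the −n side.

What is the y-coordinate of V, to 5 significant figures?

-14.003

The slot axis is L1's direction at -13.4°, so u = (cos -13.4°, sin -13.4°) = (0.97278, -0.23175) and n = (−sin -13.4°, cos -13.4°) = (0.23175, 0.97278). Z is at the origin and H lies 32.3 along u from Z, so H = 32.3·u = (31.421, -7.4855). Tangency of A1 to both parallel lines with radius 6.7 puts Q and N at Z ± 6.7·n: Q = (1.5527, 6.5176), N = (-1.5527, -6.5176). Equal radii place G and V the same way about H: G = H + 6.7·n = (32.973, -0.96786), V = H − 6.7·n = (29.868, -14.003). So V.y = -14.003.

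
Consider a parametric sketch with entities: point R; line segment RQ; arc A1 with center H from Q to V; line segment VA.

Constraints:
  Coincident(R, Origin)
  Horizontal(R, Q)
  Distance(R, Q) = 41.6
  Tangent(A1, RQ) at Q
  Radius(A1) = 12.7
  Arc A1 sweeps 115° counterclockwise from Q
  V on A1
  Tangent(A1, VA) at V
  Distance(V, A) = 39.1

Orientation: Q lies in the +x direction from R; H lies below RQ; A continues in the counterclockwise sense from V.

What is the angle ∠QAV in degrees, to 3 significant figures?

19.6°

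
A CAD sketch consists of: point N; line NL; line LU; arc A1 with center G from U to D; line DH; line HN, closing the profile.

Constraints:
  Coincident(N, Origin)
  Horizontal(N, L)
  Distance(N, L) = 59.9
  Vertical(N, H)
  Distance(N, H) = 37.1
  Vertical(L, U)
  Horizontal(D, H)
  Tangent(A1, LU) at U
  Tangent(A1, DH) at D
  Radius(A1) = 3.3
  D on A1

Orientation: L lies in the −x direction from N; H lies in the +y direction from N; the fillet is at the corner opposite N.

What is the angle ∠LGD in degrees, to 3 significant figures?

174°

N is at the origin; N and L share the same y with |NL| = 59.9 and L on the −x side, so L = (-59.9, 0.00). NH is vertical with |NH| = 37.1 and H on the +y side, so H = (0.00, 37.1). The virtual corner opposite N is at (-59.9, 37.1). The tangent condition forces GU to be normal to LU and A1 meets DH tangentially, so GD is at right angles to DH, with radius 3.3, so the center G sits 3.3 in from both sides at G = (-56.6, 33.8). That places the tangent points at U = (-59.9, 33.8) on LU and D = (-56.6, 37.1) on DH. Then cos ∠LGD = GL·GD / (|GL||GD|), giving 174°.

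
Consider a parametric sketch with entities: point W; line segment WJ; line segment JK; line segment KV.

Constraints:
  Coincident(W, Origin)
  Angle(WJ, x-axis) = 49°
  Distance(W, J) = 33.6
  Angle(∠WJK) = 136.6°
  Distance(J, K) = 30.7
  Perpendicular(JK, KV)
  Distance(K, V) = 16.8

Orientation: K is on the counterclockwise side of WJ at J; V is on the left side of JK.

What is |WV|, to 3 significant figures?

55.5

∠WJK = 136.6°, so JK runs at 49.0° + (180° − 136.6°) = 92.4° from the x-axis; with |JK| = 30.7, K = J + 30.7·(cos 92.4°, sin 92.4°) = (20.8, 56.0). JK is perpendicular to KV; with |KV| = 16.8 on the left of JK, V = K + 16.8·(-0.999, -0.0419) = (3.97, 55.3). Then |WV| = |V − W| = 55.5.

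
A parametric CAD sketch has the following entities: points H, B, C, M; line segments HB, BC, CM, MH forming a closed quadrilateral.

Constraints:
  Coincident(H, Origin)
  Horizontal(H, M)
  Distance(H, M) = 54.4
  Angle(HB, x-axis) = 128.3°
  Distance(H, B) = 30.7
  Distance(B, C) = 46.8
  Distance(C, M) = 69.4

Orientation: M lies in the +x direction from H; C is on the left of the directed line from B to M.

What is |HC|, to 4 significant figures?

58.58

Checks: H = (0.00, 0.00) ✓; |BC| = 46.80 ✓; |CM| = 69.40 ✓.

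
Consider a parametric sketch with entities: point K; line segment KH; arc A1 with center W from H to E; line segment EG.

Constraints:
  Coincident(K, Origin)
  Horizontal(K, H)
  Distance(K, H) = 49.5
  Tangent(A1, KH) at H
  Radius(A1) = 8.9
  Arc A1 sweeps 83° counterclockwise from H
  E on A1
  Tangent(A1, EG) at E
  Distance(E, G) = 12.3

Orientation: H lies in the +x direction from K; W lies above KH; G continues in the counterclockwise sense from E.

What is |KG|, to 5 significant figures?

63.094

K is at the origin; KH is horizontal with |KH| = 49.5 and H on the +x side, so H = (49.500, 0.0000). The tangent condition forces WH to be normal to KH, so W = H + (0, 8.9) = (49.500, 8.9000). On A1, H sits at bearing -90° from W; an 83° counterclockwise sweep puts E at bearing -7°, so E = W + 8.9·(cos -7°, sin -7°) = (58.334, 7.8154). Since A1 is tangent to EG there, WE ⟂ EG, so EG runs along (−sin -7°, cos -7°); with |EG| = 12.3, G = (59.833, 20.024). Then |KG| = |G − K| = 63.094.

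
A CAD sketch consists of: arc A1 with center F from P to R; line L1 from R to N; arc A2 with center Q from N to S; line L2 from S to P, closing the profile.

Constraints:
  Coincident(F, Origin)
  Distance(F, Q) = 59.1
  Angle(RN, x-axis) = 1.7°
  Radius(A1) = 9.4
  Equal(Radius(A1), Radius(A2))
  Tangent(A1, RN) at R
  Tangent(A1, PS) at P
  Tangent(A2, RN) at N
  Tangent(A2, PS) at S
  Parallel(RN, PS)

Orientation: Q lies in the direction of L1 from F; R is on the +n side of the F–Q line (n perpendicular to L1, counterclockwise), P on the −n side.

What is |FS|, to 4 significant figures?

59.84

Tangency of A1 to both parallel lines with radius 9.4 puts R and P at F ± 9.4·n: R = (-0.2789, 9.396), P = (0.2789, -9.396). Equal radii place N and S the same way about Q: N = Q + 9.4·n = (58.80, 11.15), S = Q − 9.4·n = (59.35, -7.643). Then |FS| = |S − F| = 59.84.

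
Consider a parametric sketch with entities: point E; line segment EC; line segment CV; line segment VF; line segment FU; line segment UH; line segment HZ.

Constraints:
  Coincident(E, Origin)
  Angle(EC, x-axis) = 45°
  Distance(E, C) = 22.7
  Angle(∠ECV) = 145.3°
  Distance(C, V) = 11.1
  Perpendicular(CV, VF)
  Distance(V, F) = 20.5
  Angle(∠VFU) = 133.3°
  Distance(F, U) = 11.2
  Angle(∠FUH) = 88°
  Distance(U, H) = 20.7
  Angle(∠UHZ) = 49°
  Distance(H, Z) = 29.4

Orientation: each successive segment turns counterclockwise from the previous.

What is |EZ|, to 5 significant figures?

37.352

E is at the origin; EC runs at 45.0° with length 22.7, so C = (16.051, 16.051). ∠ECV = 145.3° gives CV at 79.700° from the x-axis; with |CV| = 11.1, V = (18.036, 26.972). CV is perpendicular to VF, so VF runs at 169.70°; with |VF| = 20.5, F = (-2.1336, 30.638). ∠VFU = 133.3° gives FU at -143.60° from the x-axis; with |FU| = 11.2, U = (-11.148, 23.992). ∠FUH = 88.0° gives UH at -51.600° from the x-axis; with |UH| = 20.7, H = (1.7093, 7.7691). ∠UHZ = 49.0° gives HZ at 79.400° from the x-axis; with |HZ| = 29.4, Z = (7.1175, 36.667). Then |EZ| = |Z − E| = 37.352.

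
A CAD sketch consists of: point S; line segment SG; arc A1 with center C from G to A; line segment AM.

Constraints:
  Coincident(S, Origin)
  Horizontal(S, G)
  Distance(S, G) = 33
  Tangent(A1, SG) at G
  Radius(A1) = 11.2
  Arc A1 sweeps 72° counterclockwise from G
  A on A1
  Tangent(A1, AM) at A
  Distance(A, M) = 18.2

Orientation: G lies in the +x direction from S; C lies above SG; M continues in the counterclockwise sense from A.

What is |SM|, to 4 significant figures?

55.28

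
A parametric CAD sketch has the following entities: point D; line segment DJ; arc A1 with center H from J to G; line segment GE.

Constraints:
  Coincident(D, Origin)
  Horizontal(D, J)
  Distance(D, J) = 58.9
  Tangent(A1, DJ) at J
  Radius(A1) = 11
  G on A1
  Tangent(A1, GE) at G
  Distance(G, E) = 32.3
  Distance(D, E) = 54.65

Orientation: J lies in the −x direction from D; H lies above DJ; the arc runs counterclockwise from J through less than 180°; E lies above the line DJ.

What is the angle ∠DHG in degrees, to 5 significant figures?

6.8099°

Checks: |HG| = 11.00 ✓; ∠(HG, GE) = 90.00° ✓; |GE| = 32.30 ✓; |DE| = 54.65 ✓.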